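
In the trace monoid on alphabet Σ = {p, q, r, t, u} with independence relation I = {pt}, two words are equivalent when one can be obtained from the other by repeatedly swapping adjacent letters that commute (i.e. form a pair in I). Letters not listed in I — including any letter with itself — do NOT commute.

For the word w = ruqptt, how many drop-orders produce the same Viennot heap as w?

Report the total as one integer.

piece 0:r — minimal
piece 1:u rests on {0:r}
piece 2:q rests on {1:u}
piece 3:p rests on {2:q}
piece 4:t rests on {2:q}
piece 5:t rests on {4:t}
minimal pieces: {0:r}
ways to finish when only these pieces remain (= sum over removing one remaining piece with nothing left below it):
  1 left: {3}→1  {5}→1
  2 left: {3,5}→2  {4,5}→1
  3 left: {3,4,5}→3
  4 left: {2,3,4,5}→3
  placing 0:r first → 3 extensions

3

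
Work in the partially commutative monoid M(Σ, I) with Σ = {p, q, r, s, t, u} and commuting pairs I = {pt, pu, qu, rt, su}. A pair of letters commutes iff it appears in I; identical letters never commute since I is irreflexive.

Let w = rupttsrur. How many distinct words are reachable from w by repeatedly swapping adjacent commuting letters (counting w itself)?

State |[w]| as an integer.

#0=r has no predecessor
#1=u depends on [0:r]
#2=p depends on [0:r]
#3=t depends on [1:u]
#4=t depends on [3:t]
#5=s depends on [2:p, 4:t]
#6=r depends on [5:s]
#7=u depends on [6:r]
#8=r depends on [7:u]
sources: [0:r]
N(rest) = Σ N(rest − s) over sources s of rest; N(one piece) = 1:
  size 1 → [8]=1
  size 2 → [7,8]=1
  size 3 → [6,7,8]=1
  size 4 → [5,6,7,8]=1
  size 5 → [2,5,6,7,8]=1  [4,5,6,7,8]=1
  size 6 → [2,4,5,6,7,8]=2  [3,4,5,6,7,8]=1
  size 7 → [1,3,4,5,6,7,8]=1  [2,3,4,5,6,7,8]=3
  first=0(r) contributes 4

4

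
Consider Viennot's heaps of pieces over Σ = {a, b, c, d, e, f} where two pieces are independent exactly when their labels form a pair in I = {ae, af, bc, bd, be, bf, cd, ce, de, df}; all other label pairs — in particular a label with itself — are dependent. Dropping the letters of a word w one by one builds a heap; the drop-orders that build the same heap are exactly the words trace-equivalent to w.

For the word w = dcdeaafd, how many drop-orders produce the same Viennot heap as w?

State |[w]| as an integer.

74

#0=d has no predecessor
#1=c has no predecessor
#2=d depends on [0:d]
#3=e has no predecessor
#4=a depends on [1:c, 2:d]
#5=a depends on [4:a]
#6=f depends on [1:c, 3:e]
#7=d depends on [5:a]
sources: [0:d, 1:c, 3:e]
N(rest) = Σ N(rest − s) over sources s of rest; N(one piece) = 1:
  size 1 → [6]=1  [7]=1
  size 2 → [3,6]=1  [5,7]=1  [6,7]=2
  size 3 → [3,6,7]=3  [4,5,7]=1  [5,6,7]=3
  size 4 → [2,4,5,7]=1  [3,5,6,7]=6  [4,5,6,7]=4
  size 5 → [0,2,4,5,7]=1  [1,4,5,6,7]=4  [2,4,5,6,7]=5  [3,4,5,6,7]=10
  size 6 → [0,2,4,5,6,7]=6  [1,2,4,5,6,7]=9  [1,3,4,5,6,7]=14  [2,3,4,5,6,7]=15
  first=0(d) contributes 38
  first=1(c) contributes 21
  first=3(e) contributes 15
|[w]| = 74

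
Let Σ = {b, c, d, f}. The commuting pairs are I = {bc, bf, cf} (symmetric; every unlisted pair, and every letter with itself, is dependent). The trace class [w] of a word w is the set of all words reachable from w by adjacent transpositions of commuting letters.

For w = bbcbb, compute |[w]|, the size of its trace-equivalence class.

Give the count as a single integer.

5

#0=b has no predecessor
#1=b depends on [0:b]
#2=c has no predecessor
#3=b depends on [1:b]
#4=b depends on [3:b]
sources: [0:b, 2:c]
N(rest) = Σ N(rest − s) over sources s of rest; N(one piece) = 1:
  size 1 → [2]=1  [4]=1
  size 2 → [2,4]=2  [3,4]=1
  size 3 → [1,3,4]=1  [2,3,4]=3
  first=0(b) contributes 4
  first=2(c) contributes 1
|[w]| = 5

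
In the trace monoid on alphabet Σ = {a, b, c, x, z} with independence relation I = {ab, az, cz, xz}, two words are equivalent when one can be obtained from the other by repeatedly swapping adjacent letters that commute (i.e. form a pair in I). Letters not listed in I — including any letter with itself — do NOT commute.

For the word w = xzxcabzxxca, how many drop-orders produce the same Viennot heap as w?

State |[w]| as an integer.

49

drop 0:x onto floor
drop 1:z onto floor
drop 2:x onto {0:x}
drop 3:c onto {2:x}
drop 4:a onto {3:c}
drop 5:b onto {1:z, 3:c}
drop 6:z onto {5:b}
drop 7:x onto {4:a, 5:b}
drop 8:x onto {7:x}
drop 9:c onto {8:x}
drop 10:a onto {9:c}
ground layer = {0:x, 1:z}
drop-orders for the pieces not yet dropped (sum over which currently-grounded one goes next):
  1 to go: {6} 1  {10} 1
  2 to go: {6,10} 2  {9,10} 1
  3 to go: {6,9,10} 3  {8,9,10} 1
  4 to go: {6,8,9,10} 4  {7,8,9,10} 1
  5 to go: {4,7,8,9,10} 1  {6,7,8,9,10} 5
  6 to go: {4,6,7,8,9,10} 6  {5,6,7,8,9,10} 5
  7 to go: {1,5,6,7,8,9,10} 5  {4,5,6,7,8,9,10} 11
  8 to go: {1,4,5,6,7,8,9,10} 16  {3,4,5,6,7,8,9,10} 11
  9 to go: {1,3,4,5,6,7,8,9,10} 27  {2,3,4,5,6,7,8,9,10} 11
  if 0:x drops first: 38 orders
  if 1:z drops first: 11 orders
heap linearizations: 49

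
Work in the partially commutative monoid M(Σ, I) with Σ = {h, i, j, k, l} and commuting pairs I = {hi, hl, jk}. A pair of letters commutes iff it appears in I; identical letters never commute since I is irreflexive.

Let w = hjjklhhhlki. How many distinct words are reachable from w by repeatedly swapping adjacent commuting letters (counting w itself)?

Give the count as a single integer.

30

0(h) covers ∅
1(j) covers 0:h
2(j) covers 1:j
3(k) covers 0:h
4(l) covers 2:j, 3:k
5(h) covers 2:j, 3:k
6(h) covers 5:h
7(h) covers 6:h
8(l) covers 4:l
9(k) covers 7:h, 8:l
10(i) covers 9:k
floor of heap: 0:h
completions by unplaced set U, small U first (add the entries for U minus each lowest piece of U):
  |U|=1: {10}:1
  |U|=2: {9,10}:1
  |U|=3: {7,9,10}:1  {8,9,10}:1
  |U|=4: {4,8,9,10}:1  {6,7,9,10}:1  {7,8,9,10}:2
  |U|=5: {4,7,8,9,10}:3  {5,6,7,9,10}:1  {6,7,8,9,10}:3
  |U|=6: {4,6,7,8,9,10}:6  {5,6,7,8,9,10}:4
  |U|=7: {4,5,6,7,8,9,10}:10
  |U|=8: {2,4,5,6,7,8,9,10}:10  {3,4,5,6,7,8,9,10}:10
  |U|=9: {1,2,4,5,6,7,8,9,10}:10  {2,3,4,5,6,7,8,9,10}:20
  start at 0(h): 30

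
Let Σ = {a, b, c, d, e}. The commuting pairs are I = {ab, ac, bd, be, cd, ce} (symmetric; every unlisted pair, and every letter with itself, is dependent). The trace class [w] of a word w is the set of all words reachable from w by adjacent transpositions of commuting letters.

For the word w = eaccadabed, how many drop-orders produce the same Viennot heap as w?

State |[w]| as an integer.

120

0(e) covers ∅
1(a) covers 0:e
2(c) covers ∅
3(c) covers 2:c
4(a) covers 1:a
5(d) covers 4:a
6(a) covers 5:d
7(b) covers 3:c
8(e) covers 6:a
9(d) covers 8:e
floor of heap: 0:e, 2:c
completions by unplaced set U, small U first (add the entries for U minus each lowest piece of U):
  |U|=1: {7}:1  {9}:1
  |U|=2: {3,7}:1  {7,9}:2  {8,9}:1
  |U|=3: {2,3,7}:1  {3,7,9}:3  {6,8,9}:1  {7,8,9}:3
  |U|=4: {2,3,7,9}:4  {3,7,8,9}:6  {5,6,8,9}:1  {6,7,8,9}:4
  |U|=5: {2,3,7,8,9}:10  {3,6,7,8,9}:10  {4,5,6,8,9}:1  {5,6,7,8,9}:5
  |U|=6: {1,4,5,6,8,9}:1  {2,3,6,7,8,9}:20  {3,5,6,7,8,9}:15  {4,5,6,7,8,9}:6
  |U|=7: {0,1,4,5,6,8,9}:1  {1,4,5,6,7,8,9}:7  {2,3,5,6,7,8,9}:35  {3,4,5,6,7,8,9}:21
  |U|=8: {0,1,4,5,6,7,8,9}:8  {1,3,4,5,6,7,8,9}:28  {2,3,4,5,6,7,8,9}:56
  start at 0(e): 84
  start at 2(c): 36
sum over floor = 120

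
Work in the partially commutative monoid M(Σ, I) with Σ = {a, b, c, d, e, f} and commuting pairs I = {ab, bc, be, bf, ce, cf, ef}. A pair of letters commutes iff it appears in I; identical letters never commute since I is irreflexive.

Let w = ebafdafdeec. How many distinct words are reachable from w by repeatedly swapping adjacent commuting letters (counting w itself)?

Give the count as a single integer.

#0=e has no predecessor
#1=b has no predecessor
#2=a depends on [0:e]
#3=f depends on [2:a]
#4=d depends on [1:b, 3:f]
#5=a depends on [4:d]
#6=f depends on [5:a]
#7=d depends on [6:f]
#8=e depends on [7:d]
#9=e depends on [8:e]
#10=c depends on [7:d]
sources: [0:e, 1:b]
N(rest) = Σ N(rest − s) over sources s of rest; N(one piece) = 1:
  size 1 → [9]=1  [10]=1
  size 2 → [8,9]=1  [9,10]=2
  size 3 → [8,9,10]=3
  size 4 → [7,8,9,10]=3
  size 5 → [6,7,8,9,10]=3
  size 6 → [5,6,7,8,9,10]=3
  size 7 → [4,5,6,7,8,9,10]=3
  size 8 → [1,4,5,6,7,8,9,10]=3  [3,4,5,6,7,8,9,10]=3
  size 9 → [1,3,4,5,6,7,8,9,10]=6  [2,3,4,5,6,7,8,9,10]=3
  first=0(e) contributes 9
  first=1(b) contributes 3
|[w]| = 12

12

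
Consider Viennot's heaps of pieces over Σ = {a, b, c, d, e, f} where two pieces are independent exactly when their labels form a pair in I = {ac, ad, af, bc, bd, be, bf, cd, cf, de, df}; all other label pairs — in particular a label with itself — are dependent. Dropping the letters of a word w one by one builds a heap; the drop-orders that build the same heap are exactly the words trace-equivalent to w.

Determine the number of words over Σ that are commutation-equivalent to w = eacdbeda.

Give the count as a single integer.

piece 0:e — minimal
piece 1:a rests on {0:e}
piece 2:c rests on {0:e}
piece 3:d — minimal
piece 4:b rests on {1:a}
piece 5:e rests on {1:a, 2:c}
piece 6:d rests on {3:d}
piece 7:a rests on {4:b, 5:e}
minimal pieces: {0:e, 3:d}
ways to finish when only these pieces remain (= sum over removing one remaining piece with nothing left below it):
  1 left: {6}→1  {7}→1
  2 left: {3,6}→1  {4,7}→1  {5,7}→1  {6,7}→2
  3 left: {2,5,7}→1  {3,6,7}→3  {4,5,7}→2  {4,6,7}→3  {5,6,7}→3
  4 left: {1,4,5,7}→2  {2,4,5,7}→3  {2,5,6,7}→4  {3,4,6,7}→6  {3,5,6,7}→6  {4,5,6,7}→8
  5 left: {1,2,4,5,7}→5  {1,4,5,6,7}→10  {2,3,5,6,7}→10  {2,4,5,6,7}→15  {3,4,5,6,7}→20
  6 left: {0,1,2,4,5,7}→5  {1,2,4,5,6,7}→30  {1,3,4,5,6,7}→30  {2,3,4,5,6,7}→45
  placing 0:e first → 105 extensions
  placing 3:d first → 35 extensions
total linear extensions = 140

140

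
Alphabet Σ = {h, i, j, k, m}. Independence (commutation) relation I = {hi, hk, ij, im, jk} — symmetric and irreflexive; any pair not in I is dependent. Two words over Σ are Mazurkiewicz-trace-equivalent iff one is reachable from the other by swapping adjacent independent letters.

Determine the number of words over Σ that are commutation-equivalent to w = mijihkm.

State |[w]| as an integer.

19

piece 0:m — minimal
piece 1:i — minimal
piece 2:j rests on {0:m}
piece 3:i rests on {1:i}
piece 4:h rests on {2:j}
piece 5:k rests on {0:m, 3:i}
piece 6:m rests on {4:h, 5:k}
minimal pieces: {0:m, 1:i}
ways to finish when only these pieces remain (= sum over removing one remaining piece with nothing left below it):
  1 left: {6}→1
  2 left: {4,6}→1  {5,6}→1
  3 left: {2,4,6}→1  {3,5,6}→1  {4,5,6}→2
  4 left: {1,3,5,6}→1  {2,4,5,6}→3  {3,4,5,6}→3
  5 left: {0,2,4,5,6}→3  {1,3,4,5,6}→4  {2,3,4,5,6}→6
  placing 0:m first → 10 extensions
  placing 1:i first → 9 extensions
total linear extensions = 19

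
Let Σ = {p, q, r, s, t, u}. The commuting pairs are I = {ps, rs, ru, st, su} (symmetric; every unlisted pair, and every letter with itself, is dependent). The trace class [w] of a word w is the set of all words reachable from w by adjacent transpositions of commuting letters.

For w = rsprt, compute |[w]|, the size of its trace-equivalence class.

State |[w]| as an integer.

#0=r has no predecessor
#1=s has no predecessor
#2=p depends on [0:r]
#3=r depends on [2:p]
#4=t depends on [3:r]
sources: [0:r, 1:s]
N(rest) = Σ N(rest − s) over sources s of rest; N(one piece) = 1:
  size 1 → [1]=1  [4]=1
  size 2 → [1,4]=2  [3,4]=1
  size 3 → [1,3,4]=3  [2,3,4]=1
  first=0(r) contributes 4
  first=1(s) contributes 1
|[w]| = 5

5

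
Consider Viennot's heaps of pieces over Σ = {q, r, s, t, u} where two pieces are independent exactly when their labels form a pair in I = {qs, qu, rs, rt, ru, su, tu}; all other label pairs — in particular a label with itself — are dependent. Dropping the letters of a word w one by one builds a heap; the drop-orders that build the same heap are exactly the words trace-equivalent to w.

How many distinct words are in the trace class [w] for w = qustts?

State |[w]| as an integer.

0(q) covers ∅
1(u) covers ∅
2(s) covers ∅
3(t) covers 0:q, 2:s
4(t) covers 3:t
5(s) covers 4:t
floor of heap: 0:q, 1:u, 2:s
completions by unplaced set U, small U first (add the entries for U minus each lowest piece of U):
  |U|=1: {1}:1  {5}:1
  |U|=2: {1,5}:2  {4,5}:1
  |U|=3: {1,4,5}:3  {3,4,5}:1
  |U|=4: {0,3,4,5}:1  {1,3,4,5}:4  {2,3,4,5}:1
  start at 0(q): 5
  start at 1(u): 2
  start at 2(s): 5
sum over floor = 12

12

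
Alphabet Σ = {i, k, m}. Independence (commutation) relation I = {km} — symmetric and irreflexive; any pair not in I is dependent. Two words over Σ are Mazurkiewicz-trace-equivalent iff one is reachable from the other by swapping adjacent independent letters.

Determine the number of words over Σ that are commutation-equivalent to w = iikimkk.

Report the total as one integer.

3

drop 0:i onto floor
drop 1:i onto {0:i}
drop 2:k onto {1:i}
drop 3:i onto {2:k}
drop 4:m onto {3:i}
drop 5:k onto {3:i}
drop 6:k onto {5:k}
ground layer = {0:i}
drop-orders for the pieces not yet dropped (sum over which currently-grounded one goes next):
  1 to go: {4} 1  {6} 1
  2 to go: {4,6} 2  {5,6} 1
  3 to go: {4,5,6} 3
  4 to go: {3,4,5,6} 3
  5 to go: {2,3,4,5,6} 3
  if 0:i drops first: 3 orders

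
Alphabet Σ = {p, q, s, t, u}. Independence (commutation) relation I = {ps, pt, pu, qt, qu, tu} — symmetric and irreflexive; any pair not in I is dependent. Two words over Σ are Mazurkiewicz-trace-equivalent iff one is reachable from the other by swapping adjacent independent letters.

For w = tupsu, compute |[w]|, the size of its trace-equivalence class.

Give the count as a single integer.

10

drop 0:t onto floor
drop 1:u onto floor
drop 2:p onto floor
drop 3:s onto {0:t, 1:u}
drop 4:u onto {3:s}
ground layer = {0:t, 1:u, 2:p}
drop-orders for the pieces not yet dropped (sum over which currently-grounded one goes next):
  1 to go: {2} 1  {4} 1
  2 to go: {2,4} 2  {3,4} 1
  3 to go: {0,3,4} 1  {1,3,4} 1  {2,3,4} 3
  if 0:t drops first: 4 orders
  if 1:u drops first: 4 orders
  if 2:p drops first: 2 orders
heap linearizations: 10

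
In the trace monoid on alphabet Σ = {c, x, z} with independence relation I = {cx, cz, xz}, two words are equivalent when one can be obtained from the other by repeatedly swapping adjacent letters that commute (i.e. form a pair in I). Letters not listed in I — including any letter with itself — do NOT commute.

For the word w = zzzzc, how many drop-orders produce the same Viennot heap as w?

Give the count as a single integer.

#0=z has no predecessor
#1=z depends on [0:z]
#2=z depends on [1:z]
#3=z depends on [2:z]
#4=c has no predecessor
sources: [0:z, 4:c]
N(rest) = Σ N(rest − s) over sources s of rest; N(one piece) = 1:
  size 1 → [3]=1  [4]=1
  size 2 → [2,3]=1  [3,4]=2
  size 3 → [1,2,3]=1  [2,3,4]=3
  first=0(z) contributes 4
  first=4(c) contributes 1
|[w]| = 5

5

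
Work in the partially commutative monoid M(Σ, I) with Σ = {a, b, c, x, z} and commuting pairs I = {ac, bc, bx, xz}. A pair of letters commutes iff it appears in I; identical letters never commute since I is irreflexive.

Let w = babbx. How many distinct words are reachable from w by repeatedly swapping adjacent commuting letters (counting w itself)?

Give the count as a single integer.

3

drop 0:b onto floor
drop 1:a onto {0:b}
drop 2:b onto {1:a}
drop 3:b onto {2:b}
drop 4:x onto {1:a}
ground layer = {0:b}
drop-orders for the pieces not yet dropped (sum over which currently-grounded one goes next):
  1 to go: {3} 1  {4} 1
  2 to go: {2,3} 1  {3,4} 2
  3 to go: {2,3,4} 3
  if 0:b drops first: 3 orders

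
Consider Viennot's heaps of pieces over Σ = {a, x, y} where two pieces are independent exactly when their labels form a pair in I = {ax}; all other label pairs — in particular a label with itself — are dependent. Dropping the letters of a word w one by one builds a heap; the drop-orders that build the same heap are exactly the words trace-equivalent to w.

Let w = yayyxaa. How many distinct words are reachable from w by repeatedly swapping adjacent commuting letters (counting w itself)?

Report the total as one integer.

3

piece 0:y — minimal
piece 1:a rests on {0:y}
piece 2:y rests on {1:a}
piece 3:y rests on {2:y}
piece 4:x rests on {3:y}
piece 5:a rests on {3:y}
piece 6:a rests on {5:a}
minimal pieces: {0:y}
ways to finish when only these pieces remain (= sum over removing one remaining piece with nothing left below it):
  1 left: {4}→1  {6}→1
  2 left: {4,6}→2  {5,6}→1
  3 left: {4,5,6}→3
  4 left: {3,4,5,6}→3
  5 left: {2,3,4,5,6}→3
  placing 0:y first → 3 extensions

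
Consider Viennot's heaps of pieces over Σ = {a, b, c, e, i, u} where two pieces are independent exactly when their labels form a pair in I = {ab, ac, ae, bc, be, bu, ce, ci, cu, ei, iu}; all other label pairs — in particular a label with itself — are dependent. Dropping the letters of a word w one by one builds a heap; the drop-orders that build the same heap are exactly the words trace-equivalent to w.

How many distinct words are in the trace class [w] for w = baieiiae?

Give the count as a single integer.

56

drop 0:b onto floor
drop 1:a onto floor
drop 2:i onto {0:b, 1:a}
drop 3:e onto floor
drop 4:i onto {2:i}
drop 5:i onto {4:i}
drop 6:a onto {5:i}
drop 7:e onto {3:e}
ground layer = {0:b, 1:a, 3:e}
drop-orders for the pieces not yet dropped (sum over which currently-grounded one goes next):
  1 to go: {6} 1  {7} 1
  2 to go: {3,7} 1  {5,6} 1  {6,7} 2
  3 to go: {3,6,7} 3  {4,5,6} 1  {5,6,7} 3
  4 to go: {2,4,5,6} 1  {3,5,6,7} 6  {4,5,6,7} 4
  5 to go: {0,2,4,5,6} 1  {1,2,4,5,6} 1  {2,4,5,6,7} 5  {3,4,5,6,7} 10
  6 to go: {0,1,2,4,5,6} 2  {0,2,4,5,6,7} 6  {1,2,4,5,6,7} 6  {2,3,4,5,6,7} 15
  if 0:b drops first: 21 orders
  if 1:a drops first: 21 orders
  if 3:e drops first: 14 orders
heap linearizations: 56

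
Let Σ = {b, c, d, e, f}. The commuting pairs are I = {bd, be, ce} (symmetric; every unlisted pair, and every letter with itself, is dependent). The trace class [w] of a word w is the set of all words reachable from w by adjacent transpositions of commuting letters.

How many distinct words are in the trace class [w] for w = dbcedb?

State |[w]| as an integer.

0(d) covers ∅
1(b) covers ∅
2(c) covers 0:d, 1:b
3(e) covers 0:d
4(d) covers 2:c, 3:e
5(b) covers 2:c
floor of heap: 0:d, 1:b
completions by unplaced set U, small U first (add the entries for U minus each lowest piece of U):
  |U|=1: {4}:1  {5}:1
  |U|=2: {3,4}:1  {4,5}:2
  |U|=3: {2,4,5}:2  {3,4,5}:3
  |U|=4: {1,2,4,5}:2  {2,3,4,5}:5
  start at 0(d): 7
  start at 1(b): 5
sum over floor = 12

12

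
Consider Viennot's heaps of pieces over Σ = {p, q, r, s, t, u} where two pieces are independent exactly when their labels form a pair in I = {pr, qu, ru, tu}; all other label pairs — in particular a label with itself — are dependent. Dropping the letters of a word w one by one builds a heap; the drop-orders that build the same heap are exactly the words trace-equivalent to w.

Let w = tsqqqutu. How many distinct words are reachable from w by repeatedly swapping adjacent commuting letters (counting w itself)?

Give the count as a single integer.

#0=t has no predecessor
#1=s depends on [0:t]
#2=q depends on [1:s]
#3=q depends on [2:q]
#4=q depends on [3:q]
#5=u depends on [1:s]
#6=t depends on [4:q]
#7=u depends on [5:u]
sources: [0:t]
N(rest) = Σ N(rest − s) over sources s of rest; N(one piece) = 1:
  size 1 → [6]=1  [7]=1
  size 2 → [4,6]=1  [5,7]=1  [6,7]=2
  size 3 → [3,4,6]=1  [4,6,7]=3  [5,6,7]=3
  size 4 → [2,3,4,6]=1  [3,4,6,7]=4  [4,5,6,7]=6
  size 5 → [2,3,4,6,7]=5  [3,4,5,6,7]=10
  size 6 → [2,3,4,5,6,7]=15
  first=0(t) contributes 15

15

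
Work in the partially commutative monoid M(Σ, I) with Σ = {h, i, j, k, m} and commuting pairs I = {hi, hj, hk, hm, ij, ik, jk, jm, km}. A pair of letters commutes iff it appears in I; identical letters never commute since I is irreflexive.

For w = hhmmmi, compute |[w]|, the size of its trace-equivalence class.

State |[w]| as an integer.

drop 0:h onto floor
drop 1:h onto {0:h}
drop 2:m onto floor
drop 3:m onto {2:m}
drop 4:m onto {3:m}
drop 5:i onto {4:m}
ground layer = {0:h, 2:m}
drop-orders for the pieces not yet dropped (sum over which currently-grounded one goes next):
  1 to go: {1} 1  {5} 1
  2 to go: {0,1} 1  {1,5} 2  {4,5} 1
  3 to go: {0,1,5} 3  {1,4,5} 3  {3,4,5} 1
  4 to go: {0,1,4,5} 6  {1,3,4,5} 4  {2,3,4,5} 1
  if 0:h drops first: 5 orders
  if 2:m drops first: 10 orders
heap linearizations: 15

15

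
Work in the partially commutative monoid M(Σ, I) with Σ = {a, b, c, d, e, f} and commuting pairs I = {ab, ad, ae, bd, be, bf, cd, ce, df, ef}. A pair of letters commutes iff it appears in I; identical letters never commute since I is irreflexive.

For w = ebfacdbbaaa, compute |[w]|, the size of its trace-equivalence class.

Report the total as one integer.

1650

0(e) covers ∅
1(b) covers ∅
2(f) covers ∅
3(a) covers 2:f
4(c) covers 1:b, 3:a
5(d) covers 0:e
6(b) covers 4:c
7(b) covers 6:b
8(a) covers 4:c
9(a) covers 8:a
10(a) covers 9:a
floor of heap: 0:e, 1:b, 2:f
completions by unplaced set U, small U first (add the entries for U minus each lowest piece of U):
  |U|=1: {5}:1  {7}:1  {10}:1
  |U|=2: {0,5}:1  {5,7}:2  {5,10}:2  {6,7}:1  {7,10}:2  {9,10}:1
  |U|=3: {0,5,7}:3  {0,5,10}:3  {5,6,7}:3  {5,7,10}:6  {5,9,10}:3  {6,7,10}:3  {7,9,10}:3  {8,9,10}:1
  |U|=4: {0,5,6,7}:6  {0,5,7,10}:12  {0,5,9,10}:6  {5,6,7,10}:12  {5,7,9,10}:12  {5,8,9,10}:4  {6,7,9,10}:6  {7,8,9,10}:4
  |U|=5: {0,5,6,7,10}:30  {0,5,7,9,10}:30  {0,5,8,9,10}:10  {5,6,7,9,10}:30  {5,7,8,9,10}:20  {6,7,8,9,10}:10
  |U|=6: {0,5,6,7,9,10}:90  {0,5,7,8,9,10}:60  {4,6,7,8,9,10}:10  {5,6,7,8,9,10}:60
  |U|=7: {0,5,6,7,8,9,10}:210  {1,4,6,7,8,9,10}:10  {3,4,6,7,8,9,10}:10  {4,5,6,7,8,9,10}:70
  |U|=8: {0,4,5,6,7,8,9,10}:280  {1,3,4,6,7,8,9,10}:20  {1,4,5,6,7,8,9,10}:80  {2,3,4,6,7,8,9,10}:10  {3,4,5,6,7,8,9,10}:80
  |U|=9: {0,1,4,5,6,7,8,9,10}:360  {0,3,4,5,6,7,8,9,10}:360  {1,2,3,4,6,7,8,9,10}:30  {1,3,4,5,6,7,8,9,10}:180  {2,3,4,5,6,7,8,9,10}:90
  start at 0(e): 300
  start at 1(b): 450
  start at 2(f): 900
sum over floor = 1650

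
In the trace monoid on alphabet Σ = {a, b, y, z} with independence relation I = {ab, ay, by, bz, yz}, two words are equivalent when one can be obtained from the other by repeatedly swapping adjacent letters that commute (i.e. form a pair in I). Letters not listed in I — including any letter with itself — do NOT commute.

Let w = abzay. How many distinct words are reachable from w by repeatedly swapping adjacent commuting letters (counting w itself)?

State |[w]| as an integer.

20

0(a) covers ∅
1(b) covers ∅
2(z) covers 0:a
3(a) covers 2:z
4(y) covers ∅
floor of heap: 0:a, 1:b, 4:y
completions by unplaced set U, small U first (add the entries for U minus each lowest piece of U):
  |U|=1: {1}:1  {3}:1  {4}:1
  |U|=2: {1,3}:2  {1,4}:2  {2,3}:1  {3,4}:2
  |U|=3: {0,2,3}:1  {1,2,3}:3  {1,3,4}:6  {2,3,4}:3
  start at 0(a): 12
  start at 1(b): 4
  start at 4(y): 4
sum over floor = 20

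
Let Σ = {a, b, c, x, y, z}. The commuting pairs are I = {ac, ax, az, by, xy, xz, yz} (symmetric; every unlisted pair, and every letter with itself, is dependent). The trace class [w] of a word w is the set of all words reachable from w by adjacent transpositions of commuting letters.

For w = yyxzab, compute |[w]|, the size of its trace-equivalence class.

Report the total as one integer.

20

#0=y has no predecessor
#1=y depends on [0:y]
#2=x has no predecessor
#3=z has no predecessor
#4=a depends on [1:y]
#5=b depends on [2:x, 3:z, 4:a]
sources: [0:y, 2:x, 3:z]
N(rest) = Σ N(rest − s) over sources s of rest; N(one piece) = 1:
  size 1 → [5]=1
  size 2 → [2,5]=1  [3,5]=1  [4,5]=1
  size 3 → [1,4,5]=1  [2,3,5]=2  [2,4,5]=2  [3,4,5]=2
  size 4 → [0,1,4,5]=1  [1,2,4,5]=3  [1,3,4,5]=3  [2,3,4,5]=6
  first=0(y) contributes 12
  first=2(x) contributes 4
  first=3(z) contributes 4
|[w]| = 20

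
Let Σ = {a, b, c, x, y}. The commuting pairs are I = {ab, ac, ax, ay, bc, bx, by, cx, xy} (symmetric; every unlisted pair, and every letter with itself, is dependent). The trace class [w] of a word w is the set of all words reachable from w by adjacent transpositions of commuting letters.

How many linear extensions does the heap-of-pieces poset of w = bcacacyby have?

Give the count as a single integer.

756

0(b) covers ∅
1(c) covers ∅
2(a) covers ∅
3(c) covers 1:c
4(a) covers 2:a
5(c) covers 3:c
6(y) covers 5:c
7(b) covers 0:b
8(y) covers 6:y
floor of heap: 0:b, 1:c, 2:a
completions by unplaced set U, small U first (add the entries for U minus each lowest piece of U):
  |U|=1: {4}:1  {7}:1  {8}:1
  |U|=2: {0,7}:1  {2,4}:1  {4,7}:2  {4,8}:2  {6,8}:1  {7,8}:2
  |U|=3: {0,4,7}:3  {0,7,8}:3  {2,4,7}:3  {2,4,8}:3  {4,6,8}:3  {4,7,8}:6  {5,6,8}:1  {6,7,8}:3
  |U|=4: {0,2,4,7}:6  {0,4,7,8}:12  {0,6,7,8}:6  {2,4,6,8}:6  {2,4,7,8}:12  {3,5,6,8}:1  {4,5,6,8}:4  {4,6,7,8}:12  {5,6,7,8}:4
  |U|=5: {0,2,4,7,8}:30  {0,4,6,7,8}:30  {0,5,6,7,8}:10  {1,3,5,6,8}:1  {2,4,5,6,8}:10  {2,4,6,7,8}:30  {3,4,5,6,8}:5  {3,5,6,7,8}:5  {4,5,6,7,8}:20
  |U|=6: {0,2,4,6,7,8}:90  {0,3,5,6,7,8}:15  {0,4,5,6,7,8}:60  {1,3,4,5,6,8}:6  {1,3,5,6,7,8}:6  {2,3,4,5,6,8}:15  {2,4,5,6,7,8}:60  {3,4,5,6,7,8}:30
  |U|=7: {0,1,3,5,6,7,8}:21  {0,2,4,5,6,7,8}:210  {0,3,4,5,6,7,8}:105  {1,2,3,4,5,6,8}:21  {1,3,4,5,6,7,8}:42  {2,3,4,5,6,7,8}:105
  start at 0(b): 168
  start at 1(c): 420
  start at 2(a): 168
sum over floor = 756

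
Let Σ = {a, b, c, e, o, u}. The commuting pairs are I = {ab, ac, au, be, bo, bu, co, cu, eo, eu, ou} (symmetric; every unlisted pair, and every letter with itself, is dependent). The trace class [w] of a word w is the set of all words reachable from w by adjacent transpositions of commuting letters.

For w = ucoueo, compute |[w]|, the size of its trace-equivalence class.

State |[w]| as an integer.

piece 0:u — minimal
piece 1:c — minimal
piece 2:o — minimal
piece 3:u rests on {0:u}
piece 4:e rests on {1:c}
piece 5:o rests on {2:o}
minimal pieces: {0:u, 1:c, 2:o}
ways to finish when only these pieces remain (= sum over removing one remaining piece with nothing left below it):
  1 left: {3}→1  {4}→1  {5}→1
  2 left: {0,3}→1  {1,4}→1  {2,5}→1  {3,4}→2  {3,5}→2  {4,5}→2
  3 left: {0,3,4}→3  {0,3,5}→3  {1,3,4}→3  {1,4,5}→3  {2,3,5}→3  {2,4,5}→3  {3,4,5}→6
  4 left: {0,1,3,4}→6  {0,2,3,5}→6  {0,3,4,5}→12  {1,2,4,5}→6  {1,3,4,5}→12  {2,3,4,5}→12
  placing 0:u first → 30 extensions
  placing 1:c first → 30 extensions
  placing 2:o first → 30 extensions
total linear extensions = 90

90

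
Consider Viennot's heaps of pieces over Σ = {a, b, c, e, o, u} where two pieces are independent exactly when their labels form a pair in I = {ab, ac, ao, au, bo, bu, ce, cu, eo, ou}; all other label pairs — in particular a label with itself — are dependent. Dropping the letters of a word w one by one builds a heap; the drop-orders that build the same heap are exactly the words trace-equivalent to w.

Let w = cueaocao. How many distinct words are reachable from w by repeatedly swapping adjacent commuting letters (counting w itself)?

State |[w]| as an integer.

70

0(c) covers ∅
1(u) covers ∅
2(e) covers 1:u
3(a) covers 2:e
4(o) covers 0:c
5(c) covers 4:o
6(a) covers 3:a
7(o) covers 5:c
floor of heap: 0:c, 1:u
completions by unplaced set U, small U first (add the entries for U minus each lowest piece of U):
  |U|=1: {6}:1  {7}:1
  |U|=2: {3,6}:1  {5,7}:1  {6,7}:2
  |U|=3: {2,3,6}:1  {3,6,7}:3  {4,5,7}:1  {5,6,7}:3
  |U|=4: {0,4,5,7}:1  {1,2,3,6}:1  {2,3,6,7}:4  {3,5,6,7}:6  {4,5,6,7}:4
  |U|=5: {0,4,5,6,7}:5  {1,2,3,6,7}:5  {2,3,5,6,7}:10  {3,4,5,6,7}:10
  |U|=6: {0,3,4,5,6,7}:15  {1,2,3,5,6,7}:15  {2,3,4,5,6,7}:20
  start at 0(c): 35
  start at 1(u): 35
sum over floor = 70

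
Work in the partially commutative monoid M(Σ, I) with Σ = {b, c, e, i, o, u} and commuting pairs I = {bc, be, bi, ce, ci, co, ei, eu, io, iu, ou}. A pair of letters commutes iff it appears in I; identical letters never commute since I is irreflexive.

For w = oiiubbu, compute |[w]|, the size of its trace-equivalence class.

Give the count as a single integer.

42

drop 0:o onto floor
drop 1:i onto floor
drop 2:i onto {1:i}
drop 3:u onto floor
drop 4:b onto {0:o, 3:u}
drop 5:b onto {4:b}
drop 6:u onto {5:b}
ground layer = {0:o, 1:i, 3:u}
drop-orders for the pieces not yet dropped (sum over which currently-grounded one goes next):
  1 to go: {2} 1  {6} 1
  2 to go: {1,2} 1  {2,6} 2  {5,6} 1
  3 to go: {1,2,6} 3  {2,5,6} 3  {4,5,6} 1
  4 to go: {0,4,5,6} 1  {1,2,5,6} 6  {2,4,5,6} 4  {3,4,5,6} 1
  5 to go: {0,2,4,5,6} 5  {0,3,4,5,6} 2  {1,2,4,5,6} 10  {2,3,4,5,6} 5
  if 0:o drops first: 15 orders
  if 1:i drops first: 12 orders
  if 3:u drops first: 15 orders
heap linearizations: 42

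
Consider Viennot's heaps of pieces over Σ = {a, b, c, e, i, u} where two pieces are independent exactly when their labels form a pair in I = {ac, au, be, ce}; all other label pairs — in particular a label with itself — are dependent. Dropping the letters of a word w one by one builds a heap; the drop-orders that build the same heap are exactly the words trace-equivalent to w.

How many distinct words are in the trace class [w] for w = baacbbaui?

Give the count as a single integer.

piece 0:b — minimal
piece 1:a rests on {0:b}
piece 2:a rests on {1:a}
piece 3:c rests on {0:b}
piece 4:b rests on {2:a, 3:c}
piece 5:b rests on {4:b}
piece 6:a rests on {5:b}
piece 7:u rests on {5:b}
piece 8:i rests on {6:a, 7:u}
minimal pieces: {0:b}
ways to finish when only these pieces remain (= sum over removing one remaining piece with nothing left below it):
  1 left: {8}→1
  2 left: {6,8}→1  {7,8}→1
  3 left: {6,7,8}→2
  4 left: {5,6,7,8}→2
  5 left: {4,5,6,7,8}→2
  6 left: {2,4,5,6,7,8}→2  {3,4,5,6,7,8}→2
  7 left: {1,2,4,5,6,7,8}→2  {2,3,4,5,6,7,8}→4
  placing 0:b first → 6 extensions

6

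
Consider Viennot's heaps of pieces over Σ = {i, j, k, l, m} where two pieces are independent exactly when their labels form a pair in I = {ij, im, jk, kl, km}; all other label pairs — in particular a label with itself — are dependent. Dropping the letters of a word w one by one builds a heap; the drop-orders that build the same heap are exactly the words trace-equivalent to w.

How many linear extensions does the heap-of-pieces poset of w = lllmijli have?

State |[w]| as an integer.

3

0(l) covers ∅
1(l) covers 0:l
2(l) covers 1:l
3(m) covers 2:l
4(i) covers 2:l
5(j) covers 3:m
6(l) covers 4:i, 5:j
7(i) covers 6:l
floor of heap: 0:l
completions by unplaced set U, small U first (add the entries for U minus each lowest piece of U):
  |U|=1: {7}:1
  |U|=2: {6,7}:1
  |U|=3: {4,6,7}:1  {5,6,7}:1
  |U|=4: {3,5,6,7}:1  {4,5,6,7}:2
  |U|=5: {3,4,5,6,7}:3
  |U|=6: {2,3,4,5,6,7}:3
  start at 0(l): 3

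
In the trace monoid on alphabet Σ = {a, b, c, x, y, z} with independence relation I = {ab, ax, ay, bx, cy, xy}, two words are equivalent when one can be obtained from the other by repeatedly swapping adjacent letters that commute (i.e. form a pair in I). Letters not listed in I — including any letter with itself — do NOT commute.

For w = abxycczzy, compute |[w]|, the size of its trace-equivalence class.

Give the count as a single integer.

#0=a has no predecessor
#1=b has no predecessor
#2=x has no predecessor
#3=y depends on [1:b]
#4=c depends on [0:a, 1:b, 2:x]
#5=c depends on [4:c]
#6=z depends on [3:y, 5:c]
#7=z depends on [6:z]
#8=y depends on [7:z]
sources: [0:a, 1:b, 2:x]
N(rest) = Σ N(rest − s) over sources s of rest; N(one piece) = 1:
  size 1 → [8]=1
  size 2 → [7,8]=1
  size 3 → [6,7,8]=1
  size 4 → [3,6,7,8]=1  [5,6,7,8]=1
  size 5 → [3,5,6,7,8]=2  [4,5,6,7,8]=1
  size 6 → [0,4,5,6,7,8]=1  [2,4,5,6,7,8]=1  [3,4,5,6,7,8]=3
  size 7 → [0,2,4,5,6,7,8]=2  [0,3,4,5,6,7,8]=4  [1,3,4,5,6,7,8]=3  [2,3,4,5,6,7,8]=4
  first=0(a) contributes 7
  first=1(b) contributes 10
  first=2(x) contributes 7
|[w]| = 24

24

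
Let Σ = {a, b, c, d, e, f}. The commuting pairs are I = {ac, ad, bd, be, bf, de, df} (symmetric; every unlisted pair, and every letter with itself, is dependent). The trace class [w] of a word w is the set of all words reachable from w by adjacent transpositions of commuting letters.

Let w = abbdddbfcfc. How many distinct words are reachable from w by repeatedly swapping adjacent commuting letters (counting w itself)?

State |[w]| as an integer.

drop 0:a onto floor
drop 1:b onto {0:a}
drop 2:b onto {1:b}
drop 3:d onto floor
drop 4:d onto {3:d}
drop 5:d onto {4:d}
drop 6:b onto {2:b}
drop 7:f onto {0:a}
drop 8:c onto {5:d, 6:b, 7:f}
drop 9:f onto {8:c}
drop 10:c onto {9:f}
ground layer = {0:a, 3:d}
drop-orders for the pieces not yet dropped (sum over which currently-grounded one goes next):
  1 to go: {10} 1
  2 to go: {9,10} 1
  3 to go: {8,9,10} 1
  4 to go: {5,8,9,10} 1  {6,8,9,10} 1  {7,8,9,10} 1
  5 to go: {2,6,8,9,10} 1  {4,5,8,9,10} 1  {5,6,8,9,10} 2  {5,7,8,9,10} 2  {6,7,8,9,10} 2
  6 to go: {1,2,6,8,9,10} 1  {2,5,6,8,9,10} 3  {2,6,7,8,9,10} 3  {3,4,5,8,9,10} 1  {4,5,6,8,9,10} 3  {4,5,7,8,9,10} 3  {5,6,7,8,9,10} 6
  7 to go: {1,2,5,6,8,9,10} 4  {1,2,6,7,8,9,10} 4  {2,4,5,6,8,9,10} 6  {2,5,6,7,8,9,10} 12  {3,4,5,6,8,9,10} 4  {3,4,5,7,8,9,10} 4  {4,5,6,7,8,9,10} 12
  8 to go: {0,1,2,6,7,8,9,10} 4  {1,2,4,5,6,8,9,10} 10  {1,2,5,6,7,8,9,10} 20  {2,3,4,5,6,8,9,10} 10  {2,4,5,6,7,8,9,10} 30  {3,4,5,6,7,8,9,10} 20
  9 to go: {0,1,2,5,6,7,8,9,10} 24  {1,2,3,4,5,6,8,9,10} 20  {1,2,4,5,6,7,8,9,10} 60  {2,3,4,5,6,7,8,9,10} 60
  if 0:a drops first: 140 orders
  if 3:d drops first: 84 orders
heap linearizations: 224

224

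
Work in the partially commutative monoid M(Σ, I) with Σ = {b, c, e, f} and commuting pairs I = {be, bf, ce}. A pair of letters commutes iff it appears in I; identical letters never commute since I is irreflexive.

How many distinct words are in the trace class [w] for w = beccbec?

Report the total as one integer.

0(b) covers ∅
1(e) covers ∅
2(c) covers 0:b
3(c) covers 2:c
4(b) covers 3:c
5(e) covers 1:e
6(c) covers 4:b
floor of heap: 0:b, 1:e
completions by unplaced set U, small U first (add the entries for U minus each lowest piece of U):
  |U|=1: {5}:1  {6}:1
  |U|=2: {1,5}:1  {4,6}:1  {5,6}:2
  |U|=3: {1,5,6}:3  {3,4,6}:1  {4,5,6}:3
  |U|=4: {1,4,5,6}:6  {2,3,4,6}:1  {3,4,5,6}:4
  |U|=5: {0,2,3,4,6}:1  {1,3,4,5,6}:10  {2,3,4,5,6}:5
  start at 0(b): 15
  start at 1(e): 6
sum over floor = 21

21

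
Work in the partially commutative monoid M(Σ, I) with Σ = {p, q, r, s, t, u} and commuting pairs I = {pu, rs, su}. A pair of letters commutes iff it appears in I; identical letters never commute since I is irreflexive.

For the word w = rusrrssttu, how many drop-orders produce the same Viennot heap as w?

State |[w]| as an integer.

drop 0:r onto floor
drop 1:u onto {0:r}
drop 2:s onto floor
drop 3:r onto {1:u}
drop 4:r onto {3:r}
drop 5:s onto {2:s}
drop 6:s onto {5:s}
drop 7:t onto {4:r, 6:s}
drop 8:t onto {7:t}
drop 9:u onto {8:t}
ground layer = {0:r, 2:s}
drop-orders for the pieces not yet dropped (sum over which currently-grounded one goes next):
  1 to go: {9} 1
  2 to go: {8,9} 1
  3 to go: {7,8,9} 1
  4 to go: {4,7,8,9} 1  {6,7,8,9} 1
  5 to go: {3,4,7,8,9} 1  {4,6,7,8,9} 2  {5,6,7,8,9} 1
  6 to go: {1,3,4,7,8,9} 1  {2,5,6,7,8,9} 1  {3,4,6,7,8,9} 3  {4,5,6,7,8,9} 3
  7 to go: {0,1,3,4,7,8,9} 1  {1,3,4,6,7,8,9} 4  {2,4,5,6,7,8,9} 4  {3,4,5,6,7,8,9} 6
  8 to go: {0,1,3,4,6,7,8,9} 5  {1,3,4,5,6,7,8,9} 10  {2,3,4,5,6,7,8,9} 10
  if 0:r drops first: 20 orders
  if 2:s drops first: 15 orders
heap linearizations: 35

35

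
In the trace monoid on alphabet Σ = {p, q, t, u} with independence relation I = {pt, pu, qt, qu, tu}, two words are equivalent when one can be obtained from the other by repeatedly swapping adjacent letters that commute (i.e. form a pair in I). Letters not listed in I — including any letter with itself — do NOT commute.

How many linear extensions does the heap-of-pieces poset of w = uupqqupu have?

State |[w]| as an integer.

70

0(u) covers ∅
1(u) covers 0:u
2(p) covers ∅
3(q) covers 2:p
4(q) covers 3:q
5(u) covers 1:u
6(p) covers 4:q
7(u) covers 5:u
floor of heap: 0:u, 2:p
completions by unplaced set U, small U first (add the entries for U minus each lowest piece of U):
  |U|=1: {6}:1  {7}:1
  |U|=2: {4,6}:1  {5,7}:1  {6,7}:2
  |U|=3: {1,5,7}:1  {3,4,6}:1  {4,6,7}:3  {5,6,7}:3
  |U|=4: {0,1,5,7}:1  {1,5,6,7}:4  {2,3,4,6}:1  {3,4,6,7}:4  {4,5,6,7}:6
  |U|=5: {0,1,5,6,7}:5  {1,4,5,6,7}:10  {2,3,4,6,7}:5  {3,4,5,6,7}:10
  |U|=6: {0,1,4,5,6,7}:15  {1,3,4,5,6,7}:20  {2,3,4,5,6,7}:15
  start at 0(u): 35
  start at 2(p): 35
sum over floor = 70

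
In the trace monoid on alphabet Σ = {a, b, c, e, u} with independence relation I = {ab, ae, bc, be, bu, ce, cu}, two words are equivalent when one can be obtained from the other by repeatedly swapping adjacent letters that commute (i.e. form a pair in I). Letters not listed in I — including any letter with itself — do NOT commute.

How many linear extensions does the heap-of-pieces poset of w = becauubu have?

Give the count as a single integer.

#0=b has no predecessor
#1=e has no predecessor
#2=c has no predecessor
#3=a depends on [2:c]
#4=u depends on [1:e, 3:a]
#5=u depends on [4:u]
#6=b depends on [0:b]
#7=u depends on [5:u]
sources: [0:b, 1:e, 2:c]
N(rest) = Σ N(rest − s) over sources s of rest; N(one piece) = 1:
  size 1 → [6]=1  [7]=1
  size 2 → [0,6]=1  [5,7]=1  [6,7]=2
  size 3 → [0,6,7]=3  [4,5,7]=1  [5,6,7]=3
  size 4 → [0,5,6,7]=6  [1,4,5,7]=1  [3,4,5,7]=1  [4,5,6,7]=4
  size 5 → [0,4,5,6,7]=10  [1,3,4,5,7]=2  [1,4,5,6,7]=5  [2,3,4,5,7]=1  [3,4,5,6,7]=5
  size 6 → [0,1,4,5,6,7]=15  [0,3,4,5,6,7]=15  [1,2,3,4,5,7]=3  [1,3,4,5,6,7]=12  [2,3,4,5,6,7]=6
  first=0(b) contributes 21
  first=1(e) contributes 21
  first=2(c) contributes 42
|[w]| = 84

84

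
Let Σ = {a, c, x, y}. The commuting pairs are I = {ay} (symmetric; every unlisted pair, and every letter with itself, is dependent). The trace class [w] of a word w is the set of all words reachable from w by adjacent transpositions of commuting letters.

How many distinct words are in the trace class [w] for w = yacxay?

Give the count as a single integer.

drop 0:y onto floor
drop 1:a onto floor
drop 2:c onto {0:y, 1:a}
drop 3:x onto {2:c}
drop 4:a onto {3:x}
drop 5:y onto {3:x}
ground layer = {0:y, 1:a}
drop-orders for the pieces not yet dropped (sum over which currently-grounded one goes next):
  1 to go: {4} 1  {5} 1
  2 to go: {4,5} 2
  3 to go: {3,4,5} 2
  4 to go: {2,3,4,5} 2
  if 0:y drops first: 2 orders
  if 1:a drops first: 2 orders
heap linearizations: 4

4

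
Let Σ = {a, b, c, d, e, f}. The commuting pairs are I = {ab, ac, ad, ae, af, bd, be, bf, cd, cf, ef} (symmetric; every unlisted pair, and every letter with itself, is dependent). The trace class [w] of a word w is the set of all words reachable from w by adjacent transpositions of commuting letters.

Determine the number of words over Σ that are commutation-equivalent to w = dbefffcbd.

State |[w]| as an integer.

168

#0=d has no predecessor
#1=b has no predecessor
#2=e depends on [0:d]
#3=f depends on [0:d]
#4=f depends on [3:f]
#5=f depends on [4:f]
#6=c depends on [1:b, 2:e]
#7=b depends on [6:c]
#8=d depends on [2:e, 5:f]
sources: [0:d, 1:b]
N(rest) = Σ N(rest − s) over sources s of rest; N(one piece) = 1:
  size 1 → [7]=1  [8]=1
  size 2 → [5,8]=1  [6,7]=1  [7,8]=2
  size 3 → [1,6,7]=1  [4,5,8]=1  [5,7,8]=3  [6,7,8]=3
  size 4 → [1,6,7,8]=4  [2,6,7,8]=3  [3,4,5,8]=1  [4,5,7,8]=4  [5,6,7,8]=6
  size 5 → [1,2,6,7,8]=7  [1,5,6,7,8]=10  [2,5,6,7,8]=9  [3,4,5,7,8]=5  [4,5,6,7,8]=10
  size 6 → [1,2,5,6,7,8]=26  [1,4,5,6,7,8]=20  [2,4,5,6,7,8]=19  [3,4,5,6,7,8]=15
  size 7 → [1,2,4,5,6,7,8]=65  [1,3,4,5,6,7,8]=35  [2,3,4,5,6,7,8]=34
  first=0(d) contributes 134
  first=1(b) contributes 34
|[w]| = 168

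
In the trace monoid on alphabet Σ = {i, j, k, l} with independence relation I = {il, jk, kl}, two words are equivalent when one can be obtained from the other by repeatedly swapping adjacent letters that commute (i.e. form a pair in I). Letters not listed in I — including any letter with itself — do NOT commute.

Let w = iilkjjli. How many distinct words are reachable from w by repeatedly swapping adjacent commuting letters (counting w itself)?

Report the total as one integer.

23

#0=i has no predecessor
#1=i depends on [0:i]
#2=l has no predecessor
#3=k depends on [1:i]
#4=j depends on [1:i, 2:l]
#5=j depends on [4:j]
#6=l depends on [5:j]
#7=i depends on [3:k, 5:j]
sources: [0:i, 2:l]
N(rest) = Σ N(rest − s) over sources s of rest; N(one piece) = 1:
  size 1 → [6]=1  [7]=1
  size 2 → [3,7]=1  [6,7]=2
  size 3 → [3,6,7]=3  [5,6,7]=2
  size 4 → [3,5,6,7]=5  [4,5,6,7]=2
  size 5 → [2,4,5,6,7]=2  [3,4,5,6,7]=7
  size 6 → [1,3,4,5,6,7]=7  [2,3,4,5,6,7]=9
  first=0(i) contributes 16
  first=2(l) contributes 7
|[w]| = 23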